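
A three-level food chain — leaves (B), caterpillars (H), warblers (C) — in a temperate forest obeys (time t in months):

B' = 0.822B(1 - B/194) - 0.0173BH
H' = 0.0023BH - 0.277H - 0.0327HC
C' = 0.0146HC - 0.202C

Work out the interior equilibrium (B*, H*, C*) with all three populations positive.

B* ≈ 138, H* ≈ 13.8, C* ≈ 1.2

From dC/dt = 0: 0.0146H* = 0.202, so H* = 13.8.
From dB/dt = 0: 0.822(1 - B*/194) = 0.0173·13.8, giving B* = 194·(1 - 0.291) = 138.
From dH/dt = 0: 0.0023·138 - 0.277 = 0.0327C*, so C* = 0.0393/0.0327 = 1.2.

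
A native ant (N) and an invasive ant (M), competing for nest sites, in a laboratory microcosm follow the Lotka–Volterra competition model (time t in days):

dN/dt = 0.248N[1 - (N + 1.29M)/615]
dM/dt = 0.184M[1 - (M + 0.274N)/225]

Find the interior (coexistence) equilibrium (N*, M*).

N* ≈ 502, M* ≈ 87.4

Setting both brackets to zero gives the nullclines N + 1.29M = 615 and 0.274N + M = 225.
Substituting M = 225 - 0.274N into the first: N(1 - 1.29·0.274) = 615 - 1.29·225.
So N* = 325/0.647 = 502, and then M* = 225 - 0.274·502 = 87.4.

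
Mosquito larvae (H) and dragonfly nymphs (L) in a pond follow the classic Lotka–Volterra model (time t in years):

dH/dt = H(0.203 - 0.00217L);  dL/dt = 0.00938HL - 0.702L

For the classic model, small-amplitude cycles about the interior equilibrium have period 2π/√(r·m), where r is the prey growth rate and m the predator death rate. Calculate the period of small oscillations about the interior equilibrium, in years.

Here r = 0.203 and m = 0.702, so r·m = 0.143.
ω = √0.143 = 0.377 per year, hence T = 2π/ω ≈ 16.6 years.

T ≈ 16.6 years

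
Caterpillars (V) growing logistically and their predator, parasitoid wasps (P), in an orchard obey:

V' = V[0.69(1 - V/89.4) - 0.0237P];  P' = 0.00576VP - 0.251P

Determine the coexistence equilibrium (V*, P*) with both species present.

V* ≈ 43.6, P* ≈ 14.9

From dP/dt = 0 with P > 0: 0.00576V* = 0.251, so V* = 43.6.
Substitute into dV/dt = 0: 0.69(1 - 43.6/89.4) = 0.0237P*.
The bracket is 0.513, giving P* = 0.354/0.0237 = 14.9.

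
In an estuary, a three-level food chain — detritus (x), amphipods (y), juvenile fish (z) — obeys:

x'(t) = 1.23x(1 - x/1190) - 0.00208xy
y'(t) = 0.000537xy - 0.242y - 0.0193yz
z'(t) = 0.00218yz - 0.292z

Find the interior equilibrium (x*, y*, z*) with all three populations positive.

x* ≈ 920, y* ≈ 134, z* ≈ 13.1

From dz/dt = 0: 0.00218y* = 0.292, so y* = 134.
From dx/dt = 0: 1.23(1 - x*/1190) = 0.00208·134, giving x* = 1190·(1 - 0.227) = 920.
From dy/dt = 0: 0.000537·920 - 0.242 = 0.0193z*, so z* = 0.252/0.0193 = 13.1.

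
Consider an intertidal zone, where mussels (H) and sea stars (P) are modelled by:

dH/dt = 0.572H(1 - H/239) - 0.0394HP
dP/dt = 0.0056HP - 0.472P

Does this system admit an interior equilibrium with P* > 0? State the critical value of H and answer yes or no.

The predator equation gives dP/dt > 0 only when H > 0.472/0.0056 = 84.3.
Without the predator, H → K = 239. Since 239 > 84.3, the predator can invade and persist.

Threshold H = 84.3; K > 84.3, so yes, the predator persists.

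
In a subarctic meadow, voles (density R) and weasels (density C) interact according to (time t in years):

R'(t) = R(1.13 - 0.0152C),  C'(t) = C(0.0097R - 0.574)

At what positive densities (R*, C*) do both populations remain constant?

Set dC/dt = 0 with C > 0: 0.0097R - 0.574 = 0, so R* = 0.574/0.0097 = 59.2.
Set dR/dt = 0 with R > 0: 1.13 - 0.0152C = 0, so C* = 1.13/0.0152 = 74.3.

R* ≈ 59.2, C* ≈ 74.3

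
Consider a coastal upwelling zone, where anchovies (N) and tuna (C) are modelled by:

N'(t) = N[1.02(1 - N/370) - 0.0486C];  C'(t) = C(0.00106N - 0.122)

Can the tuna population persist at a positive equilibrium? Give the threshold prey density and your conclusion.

Threshold N = 115; K > 115, so yes, the predator persists.

The predator equation gives dC/dt > 0 only when N > 0.122/0.00106 = 115.
Without the predator, N → K = 370. Since 370 > 115, the predator can invade and persist.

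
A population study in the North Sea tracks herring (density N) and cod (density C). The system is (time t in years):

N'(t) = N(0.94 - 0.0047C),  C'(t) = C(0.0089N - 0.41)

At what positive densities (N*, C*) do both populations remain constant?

N* ≈ 46.1, C* ≈ 200

Set dC/dt = 0 with C > 0: 0.0089N - 0.41 = 0, so N* = 0.41/0.0089 = 46.1.
Set dN/dt = 0 with N > 0: 0.94 - 0.0047C = 0, so C* = 0.94/0.0047 = 200.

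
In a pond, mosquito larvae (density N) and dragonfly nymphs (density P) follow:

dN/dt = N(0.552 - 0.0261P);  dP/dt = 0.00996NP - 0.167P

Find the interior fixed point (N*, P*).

Set dP/dt = 0 with P > 0: 0.00996N - 0.167 = 0, so N* = 0.167/0.00996 = 16.8.
Set dN/dt = 0 with N > 0: 0.552 - 0.0261P = 0, so P* = 0.552/0.0261 = 21.1.

N* ≈ 16.8, P* ≈ 21.1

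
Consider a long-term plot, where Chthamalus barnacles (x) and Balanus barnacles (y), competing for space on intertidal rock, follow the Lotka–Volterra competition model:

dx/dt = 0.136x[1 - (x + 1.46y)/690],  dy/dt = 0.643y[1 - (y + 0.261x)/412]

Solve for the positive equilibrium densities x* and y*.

x* ≈ 143, y* ≈ 375

Setting both brackets to zero gives the nullclines x + 1.46y = 690 and 0.261x + y = 412.
Substituting y = 412 - 0.261x into the first: x(1 - 1.46·0.261) = 690 - 1.46·412.
So x* = 88.5/0.619 = 143, and then y* = 412 - 0.261·143 = 375.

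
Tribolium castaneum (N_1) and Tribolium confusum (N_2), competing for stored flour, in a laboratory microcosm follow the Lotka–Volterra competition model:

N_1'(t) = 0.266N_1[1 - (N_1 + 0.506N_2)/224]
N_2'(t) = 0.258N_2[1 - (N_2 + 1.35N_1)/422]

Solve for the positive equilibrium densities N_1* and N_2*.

Setting both brackets to zero gives the nullclines N_1 + 0.506N_2 = 224 and 1.35N_1 + N_2 = 422.
Substituting N_2 = 422 - 1.35N_1 into the first: N_1(1 - 0.506·1.35) = 224 - 0.506·422.
So N_1* = 10.5/0.317 = 33, and then N_2* = 422 - 1.35·33 = 377.

N_1* ≈ 33, N_2* ≈ 377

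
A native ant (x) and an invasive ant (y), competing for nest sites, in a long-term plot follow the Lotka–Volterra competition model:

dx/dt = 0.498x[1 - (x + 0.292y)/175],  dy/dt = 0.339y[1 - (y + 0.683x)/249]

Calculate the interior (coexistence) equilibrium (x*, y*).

x* ≈ 128, y* ≈ 162

Setting both brackets to zero gives the nullclines x + 0.292y = 175 and 0.683x + y = 249.
Substituting y = 249 - 0.683x into the first: x(1 - 0.292·0.683) = 175 - 0.292·249.
So x* = 102/0.801 = 128, and then y* = 249 - 0.683·128 = 162.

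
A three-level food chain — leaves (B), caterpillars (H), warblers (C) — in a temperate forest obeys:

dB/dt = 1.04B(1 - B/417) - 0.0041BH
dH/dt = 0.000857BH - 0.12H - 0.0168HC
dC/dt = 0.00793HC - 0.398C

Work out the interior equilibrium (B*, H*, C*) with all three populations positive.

B* ≈ 334, H* ≈ 50.2, C* ≈ 9.92

From dC/dt = 0: 0.00793H* = 0.398, so H* = 50.2.
From dB/dt = 0: 1.04(1 - B*/417) = 0.0041·50.2, giving B* = 417·(1 - 0.198) = 334.
From dH/dt = 0: 0.000857·334 - 0.12 = 0.0168C*, so C* = 0.167/0.0168 = 9.92.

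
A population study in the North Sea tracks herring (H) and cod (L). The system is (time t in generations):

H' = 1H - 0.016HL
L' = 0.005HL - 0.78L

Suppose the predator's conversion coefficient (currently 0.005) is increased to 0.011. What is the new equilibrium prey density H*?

At the interior fixed point, setting dL/dt = 0 with L > 0 fixes H* = (predator death rate)/(HL coefficient) — independent of the other coefficients.
With the change, H* = 0.78/0.011 = 70.9; it falls from 156.

H* ≈ 70.9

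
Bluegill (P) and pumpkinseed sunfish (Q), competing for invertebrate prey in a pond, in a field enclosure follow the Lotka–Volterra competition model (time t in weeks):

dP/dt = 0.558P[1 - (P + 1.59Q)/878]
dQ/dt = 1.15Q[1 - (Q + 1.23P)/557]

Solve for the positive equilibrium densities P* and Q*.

P* ≈ 7.98, Q* ≈ 547

Setting both brackets to zero gives the nullclines P + 1.59Q = 878 and 1.23P + Q = 557.
Substituting Q = 557 - 1.23P into the first: P(1 - 1.59·1.23) = 878 - 1.59·557.
So P* = -7.63/-0.956 = 7.98, and then Q* = 557 - 1.23·7.98 = 547.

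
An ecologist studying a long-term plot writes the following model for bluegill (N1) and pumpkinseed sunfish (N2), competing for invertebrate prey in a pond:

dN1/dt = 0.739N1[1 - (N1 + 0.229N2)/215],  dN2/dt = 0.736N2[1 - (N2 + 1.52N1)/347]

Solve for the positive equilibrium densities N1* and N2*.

Setting both brackets to zero gives the nullclines N1 + 0.229N2 = 215 and 1.52N1 + N2 = 347.
Substituting N2 = 347 - 1.52N1 into the first: N1(1 - 0.229·1.52) = 215 - 0.229·347.
So N1* = 136/0.652 = 208, and then N2* = 347 - 1.52·208 = 31.

N1* ≈ 208, N2* ≈ 31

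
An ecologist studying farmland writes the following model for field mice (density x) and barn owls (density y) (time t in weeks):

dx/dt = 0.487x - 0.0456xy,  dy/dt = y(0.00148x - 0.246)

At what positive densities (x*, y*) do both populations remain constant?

Set dy/dt = 0 with y > 0: 0.00148x - 0.246 = 0, so x* = 0.246/0.00148 = 166.
Set dx/dt = 0 with x > 0: 0.487 - 0.0456y = 0, so y* = 0.487/0.0456 = 10.7.

x* ≈ 166, y* ≈ 10.7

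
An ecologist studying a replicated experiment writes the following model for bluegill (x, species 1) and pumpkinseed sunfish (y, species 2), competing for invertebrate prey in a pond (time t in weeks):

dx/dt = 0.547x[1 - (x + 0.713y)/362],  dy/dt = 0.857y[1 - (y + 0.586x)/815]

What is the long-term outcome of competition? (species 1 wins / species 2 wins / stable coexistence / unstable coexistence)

species 2 excludes species 1

Compare the nullcline intercepts: K1/α12 = 362/0.713 = 508 < K2 = 815; K2/α21 = 815/0.586 = 1390 > K1 = 362.
Since the inequalities point opposite ways, species 2 can invade but species 1 cannot.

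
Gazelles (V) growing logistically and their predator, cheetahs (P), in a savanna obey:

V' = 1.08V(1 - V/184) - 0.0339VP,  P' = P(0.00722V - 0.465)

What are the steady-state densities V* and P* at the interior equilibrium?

V* ≈ 64.4, P* ≈ 20.7

From dP/dt = 0 with P > 0: 0.00722V* = 0.465, so V* = 64.4.
Substitute into dV/dt = 0: 1.08(1 - 64.4/184) = 0.0339P*.
The bracket is 0.65, giving P* = 0.702/0.0339 = 20.7.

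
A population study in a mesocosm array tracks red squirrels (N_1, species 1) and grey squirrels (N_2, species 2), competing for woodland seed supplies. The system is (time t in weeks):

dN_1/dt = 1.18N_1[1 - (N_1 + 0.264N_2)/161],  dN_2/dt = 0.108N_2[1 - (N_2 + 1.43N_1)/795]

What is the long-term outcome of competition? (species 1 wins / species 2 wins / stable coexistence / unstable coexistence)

species 2 excludes species 1

Compare the nullcline intercepts: K1/α12 = 161/0.264 = 610 < K2 = 795; K2/α21 = 795/1.43 = 556 > K1 = 161.
Since the inequalities point opposite ways, species 2 can invade but species 1 cannot.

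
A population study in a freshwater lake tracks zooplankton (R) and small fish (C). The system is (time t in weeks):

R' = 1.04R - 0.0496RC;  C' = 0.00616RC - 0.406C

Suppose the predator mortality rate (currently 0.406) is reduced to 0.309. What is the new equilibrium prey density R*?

At the interior fixed point, setting dC/dt = 0 with C > 0 fixes R* = (predator death rate)/(RC coefficient) — independent of the other coefficients.
With the change, R* = 0.309/0.00616 = 50.2; it falls from 65.9.

R* ≈ 50.2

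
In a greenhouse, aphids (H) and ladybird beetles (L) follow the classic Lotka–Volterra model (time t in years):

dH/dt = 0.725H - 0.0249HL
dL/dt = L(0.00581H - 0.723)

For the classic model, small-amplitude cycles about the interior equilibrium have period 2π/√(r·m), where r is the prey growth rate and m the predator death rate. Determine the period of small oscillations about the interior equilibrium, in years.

T ≈ 8.68 years

Here r = 0.725 and m = 0.723, so r·m = 0.524.
ω = √0.524 = 0.724 per year, hence T = 2π/ω ≈ 8.68 years.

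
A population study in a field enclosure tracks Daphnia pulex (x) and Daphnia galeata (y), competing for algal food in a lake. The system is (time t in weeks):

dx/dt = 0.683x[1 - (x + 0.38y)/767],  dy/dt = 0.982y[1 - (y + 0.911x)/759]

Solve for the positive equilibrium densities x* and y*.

Setting both brackets to zero gives the nullclines x + 0.38y = 767 and 0.911x + y = 759.
Substituting y = 759 - 0.911x into the first: x(1 - 0.38·0.911) = 767 - 0.38·759.
So x* = 479/0.654 = 732, and then y* = 759 - 0.911·732 = 92.2.

x* ≈ 732, y* ≈ 92.2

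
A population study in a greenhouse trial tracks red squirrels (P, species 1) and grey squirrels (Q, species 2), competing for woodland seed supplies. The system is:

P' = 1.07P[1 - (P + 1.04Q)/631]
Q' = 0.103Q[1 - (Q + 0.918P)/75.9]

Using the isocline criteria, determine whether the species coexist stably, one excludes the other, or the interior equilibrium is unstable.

species 1 excludes species 2

Compare the nullcline intercepts: K1/α12 = 631/1.04 = 607 > K2 = 75.9; K2/α21 = 75.9/0.918 = 82.7 < K1 = 631.
Since the inequalities point opposite ways, species 1 can invade but species 2 cannot.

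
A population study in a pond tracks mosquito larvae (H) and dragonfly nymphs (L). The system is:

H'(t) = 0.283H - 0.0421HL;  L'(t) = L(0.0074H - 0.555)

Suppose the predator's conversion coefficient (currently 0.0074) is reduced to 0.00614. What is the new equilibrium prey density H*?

H* ≈ 90.4

At the interior fixed point, setting dL/dt = 0 with L > 0 fixes H* = (predator death rate)/(HL coefficient) — independent of the other coefficients.
With the change, H* = 0.555/0.00614 = 90.4; it rises from 75.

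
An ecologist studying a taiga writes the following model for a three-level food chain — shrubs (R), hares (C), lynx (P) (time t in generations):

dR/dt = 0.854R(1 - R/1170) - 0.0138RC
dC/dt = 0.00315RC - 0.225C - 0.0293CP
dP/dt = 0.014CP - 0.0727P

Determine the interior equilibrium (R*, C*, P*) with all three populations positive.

R* ≈ 1070, C* ≈ 5.19, P* ≈ 108

From dP/dt = 0: 0.014C* = 0.0727, so C* = 5.19.
From dR/dt = 0: 0.854(1 - R*/1170) = 0.0138·5.19, giving R* = 1170·(1 - 0.0839) = 1070.
From dC/dt = 0: 0.00315·1070 - 0.225 = 0.0293P*, so P* = 3.15/0.0293 = 108.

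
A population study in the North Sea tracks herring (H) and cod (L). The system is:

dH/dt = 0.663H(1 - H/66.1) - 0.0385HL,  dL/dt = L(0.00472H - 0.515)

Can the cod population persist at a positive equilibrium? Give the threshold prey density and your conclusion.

Threshold H = 109; K < 109, so no, the predator goes extinct.

The predator equation gives dL/dt > 0 only when H > 0.515/0.00472 = 109.
Without the predator, H → K = 66.1. Since 66.1 < 109, the predator cannot invade.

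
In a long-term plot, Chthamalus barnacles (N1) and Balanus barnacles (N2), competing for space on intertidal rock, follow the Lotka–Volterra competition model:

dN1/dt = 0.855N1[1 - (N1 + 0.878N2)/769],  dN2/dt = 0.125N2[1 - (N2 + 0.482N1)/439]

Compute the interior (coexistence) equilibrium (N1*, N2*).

N1* ≈ 665, N2* ≈ 118

Setting both brackets to zero gives the nullclines N1 + 0.878N2 = 769 and 0.482N1 + N2 = 439.
Substituting N2 = 439 - 0.482N1 into the first: N1(1 - 0.878·0.482) = 769 - 0.878·439.
So N1* = 384/0.577 = 665, and then N2* = 439 - 0.482·665 = 118.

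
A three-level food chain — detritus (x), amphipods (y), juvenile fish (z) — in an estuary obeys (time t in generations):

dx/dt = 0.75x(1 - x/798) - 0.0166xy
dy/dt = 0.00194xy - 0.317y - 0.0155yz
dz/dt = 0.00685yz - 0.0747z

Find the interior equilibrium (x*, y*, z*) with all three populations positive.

From dz/dt = 0: 0.00685y* = 0.0747, so y* = 10.9.
From dx/dt = 0: 0.75(1 - x*/798) = 0.0166·10.9, giving x* = 798·(1 - 0.241) = 605.
From dy/dt = 0: 0.00194·605 - 0.317 = 0.0155z*, so z* = 0.857/0.0155 = 55.3.

x* ≈ 605, y* ≈ 10.9, z* ≈ 55.3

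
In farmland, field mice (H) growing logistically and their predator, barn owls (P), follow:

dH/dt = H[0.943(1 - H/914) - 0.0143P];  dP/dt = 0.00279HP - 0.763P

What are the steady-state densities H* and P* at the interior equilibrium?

From dP/dt = 0 with P > 0: 0.00279H* = 0.763, so H* = 273.
Substitute into dH/dt = 0: 0.943(1 - 273/914) = 0.0143P*.
The bracket is 0.701, giving P* = 0.661/0.0143 = 46.2.

H* ≈ 273, P* ≈ 46.2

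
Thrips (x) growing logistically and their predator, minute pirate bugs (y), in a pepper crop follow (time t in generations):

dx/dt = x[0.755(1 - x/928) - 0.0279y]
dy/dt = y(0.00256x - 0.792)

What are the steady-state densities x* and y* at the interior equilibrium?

From dy/dt = 0 with y > 0: 0.00256x* = 0.792, so x* = 309.
Substitute into dx/dt = 0: 0.755(1 - 309/928) = 0.0279y*.
The bracket is 0.667, giving y* = 0.503/0.0279 = 18.

x* ≈ 309, y* ≈ 18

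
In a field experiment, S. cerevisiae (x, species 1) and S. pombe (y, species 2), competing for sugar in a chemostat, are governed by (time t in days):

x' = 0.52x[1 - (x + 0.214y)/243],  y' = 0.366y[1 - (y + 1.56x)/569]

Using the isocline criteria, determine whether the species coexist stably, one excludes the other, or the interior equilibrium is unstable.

Compare the nullcline intercepts: K1/α12 = 243/0.214 = 1140 > K2 = 569; K2/α21 = 569/1.56 = 365 > K1 = 243.
Since both inequalities hold, each species can invade when rare, so the interior equilibrium is stable.

stable coexistence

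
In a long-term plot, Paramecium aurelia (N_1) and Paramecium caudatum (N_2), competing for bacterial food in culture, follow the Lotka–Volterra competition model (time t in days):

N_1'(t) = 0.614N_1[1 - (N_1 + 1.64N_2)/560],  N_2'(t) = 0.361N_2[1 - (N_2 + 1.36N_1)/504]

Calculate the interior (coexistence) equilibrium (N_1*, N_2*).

N_1* ≈ 217, N_2* ≈ 209

Setting both brackets to zero gives the nullclines N_1 + 1.64N_2 = 560 and 1.36N_1 + N_2 = 504.
Substituting N_2 = 504 - 1.36N_1 into the first: N_1(1 - 1.64·1.36) = 560 - 1.64·504.
So N_1* = -267/-1.23 = 217, and then N_2* = 504 - 1.36·217 = 209.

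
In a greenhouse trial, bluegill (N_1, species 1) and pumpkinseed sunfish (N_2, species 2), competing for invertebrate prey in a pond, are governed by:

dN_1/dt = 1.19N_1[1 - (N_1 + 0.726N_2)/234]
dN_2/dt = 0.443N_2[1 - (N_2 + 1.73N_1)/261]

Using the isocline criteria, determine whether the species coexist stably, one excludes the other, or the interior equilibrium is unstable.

Compare the nullcline intercepts: K1/α12 = 234/0.726 = 322 > K2 = 261; K2/α21 = 261/1.73 = 151 < K1 = 234.
Since the inequalities point opposite ways, species 1 can invade but species 2 cannot.

species 1 excludes species 2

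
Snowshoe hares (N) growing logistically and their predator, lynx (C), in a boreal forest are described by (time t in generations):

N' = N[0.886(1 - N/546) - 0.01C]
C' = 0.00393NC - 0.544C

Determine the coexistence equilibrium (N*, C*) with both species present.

N* ≈ 138, C* ≈ 66.1

From dC/dt = 0 with C > 0: 0.00393N* = 0.544, so N* = 138.
Substitute into dN/dt = 0: 0.886(1 - 138/546) = 0.01C*.
The bracket is 0.746, giving C* = 0.661/0.01 = 66.1.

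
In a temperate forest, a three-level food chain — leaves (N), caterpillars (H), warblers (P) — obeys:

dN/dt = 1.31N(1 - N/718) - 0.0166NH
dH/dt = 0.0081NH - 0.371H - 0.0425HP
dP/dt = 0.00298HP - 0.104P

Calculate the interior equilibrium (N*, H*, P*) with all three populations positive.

From dP/dt = 0: 0.00298H* = 0.104, so H* = 34.9.
From dN/dt = 0: 1.31(1 - N*/718) = 0.0166·34.9, giving N* = 718·(1 - 0.442) = 400.
From dH/dt = 0: 0.0081·400 - 0.371 = 0.0425P*, so P* = 2.87/0.0425 = 67.6.

N* ≈ 400, H* ≈ 34.9, P* ≈ 67.6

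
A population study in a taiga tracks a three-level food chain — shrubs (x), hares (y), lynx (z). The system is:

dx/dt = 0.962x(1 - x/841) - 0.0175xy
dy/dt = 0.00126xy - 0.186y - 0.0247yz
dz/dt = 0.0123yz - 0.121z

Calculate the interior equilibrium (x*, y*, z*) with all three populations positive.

From dz/dt = 0: 0.0123y* = 0.121, so y* = 9.84.
From dx/dt = 0: 0.962(1 - x*/841) = 0.0175·9.84, giving x* = 841·(1 - 0.179) = 690.
From dy/dt = 0: 0.00126·690 - 0.186 = 0.0247z*, so z* = 0.684/0.0247 = 27.7.

x* ≈ 690, y* ≈ 9.84, z* ≈ 27.7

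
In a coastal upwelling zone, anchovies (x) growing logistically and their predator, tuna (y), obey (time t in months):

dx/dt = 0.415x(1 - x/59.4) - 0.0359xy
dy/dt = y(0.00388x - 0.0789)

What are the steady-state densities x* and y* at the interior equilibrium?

From dy/dt = 0 with y > 0: 0.00388x* = 0.0789, so x* = 20.3.
Substitute into dx/dt = 0: 0.415(1 - 20.3/59.4) = 0.0359y*.
The bracket is 0.658, giving y* = 0.273/0.0359 = 7.6.

x* ≈ 20.3, y* ≈ 7.6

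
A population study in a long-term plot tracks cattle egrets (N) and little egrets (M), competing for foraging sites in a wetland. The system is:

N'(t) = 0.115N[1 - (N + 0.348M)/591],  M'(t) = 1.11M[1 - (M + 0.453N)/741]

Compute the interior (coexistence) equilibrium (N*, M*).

N* ≈ 395, M* ≈ 562

Setting both brackets to zero gives the nullclines N + 0.348M = 591 and 0.453N + M = 741.
Substituting M = 741 - 0.453N into the first: N(1 - 0.348·0.453) = 591 - 0.348·741.
So N* = 333/0.842 = 395, and then M* = 741 - 0.453·395 = 562.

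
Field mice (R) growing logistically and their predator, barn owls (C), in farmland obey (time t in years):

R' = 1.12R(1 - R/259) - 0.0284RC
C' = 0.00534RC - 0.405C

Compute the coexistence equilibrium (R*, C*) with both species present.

R* ≈ 75.8, C* ≈ 27.9

From dC/dt = 0 with C > 0: 0.00534R* = 0.405, so R* = 75.8.
Substitute into dR/dt = 0: 1.12(1 - 75.8/259) = 0.0284C*.
The bracket is 0.707, giving C* = 0.792/0.0284 = 27.9.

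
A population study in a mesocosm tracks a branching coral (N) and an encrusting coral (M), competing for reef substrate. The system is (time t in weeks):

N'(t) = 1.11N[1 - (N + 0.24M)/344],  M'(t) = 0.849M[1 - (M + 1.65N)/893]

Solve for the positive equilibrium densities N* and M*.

Setting both brackets to zero gives the nullclines N + 0.24M = 344 and 1.65N + M = 893.
Substituting M = 893 - 1.65N into the first: N(1 - 0.24·1.65) = 344 - 0.24·893.
So N* = 130/0.604 = 215, and then M* = 893 - 1.65·215 = 539.

N* ≈ 215, M* ≈ 539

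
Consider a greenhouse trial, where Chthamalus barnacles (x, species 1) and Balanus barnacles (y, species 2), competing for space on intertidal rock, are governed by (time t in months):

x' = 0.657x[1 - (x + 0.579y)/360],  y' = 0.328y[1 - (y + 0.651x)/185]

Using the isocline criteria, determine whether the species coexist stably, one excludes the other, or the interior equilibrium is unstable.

species 1 excludes species 2

Compare the nullcline intercepts: K1/α12 = 360/0.579 = 622 > K2 = 185; K2/α21 = 185/0.651 = 284 < K1 = 360.
Since the inequalities point opposite ways, species 1 can invade but species 2 cannot.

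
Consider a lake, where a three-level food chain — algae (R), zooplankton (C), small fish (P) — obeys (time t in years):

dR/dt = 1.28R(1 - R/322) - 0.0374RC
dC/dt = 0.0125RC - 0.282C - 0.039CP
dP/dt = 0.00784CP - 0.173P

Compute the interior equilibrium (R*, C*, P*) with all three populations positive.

R* ≈ 114, C* ≈ 22.1, P* ≈ 29.4

From dP/dt = 0: 0.00784C* = 0.173, so C* = 22.1.
From dR/dt = 0: 1.28(1 - R*/322) = 0.0374·22.1, giving R* = 322·(1 - 0.645) = 114.
From dC/dt = 0: 0.0125·114 - 0.282 = 0.039P*, so P* = 1.15/0.039 = 29.4.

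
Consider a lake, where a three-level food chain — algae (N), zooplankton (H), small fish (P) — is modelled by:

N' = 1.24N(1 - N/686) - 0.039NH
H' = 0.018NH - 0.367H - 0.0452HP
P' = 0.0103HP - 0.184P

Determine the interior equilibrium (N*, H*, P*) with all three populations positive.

N* ≈ 301, H* ≈ 17.9, P* ≈ 112

From dP/dt = 0: 0.0103H* = 0.184, so H* = 17.9.
From dN/dt = 0: 1.24(1 - N*/686) = 0.039·17.9, giving N* = 686·(1 - 0.562) = 301.
From dH/dt = 0: 0.018·301 - 0.367 = 0.0452P*, so P* = 5.04/0.0452 = 112.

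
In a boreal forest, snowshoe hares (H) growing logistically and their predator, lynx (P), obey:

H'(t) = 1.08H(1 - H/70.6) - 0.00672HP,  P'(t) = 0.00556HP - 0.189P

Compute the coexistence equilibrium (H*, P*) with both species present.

H* ≈ 34, P* ≈ 83.3

From dP/dt = 0 with P > 0: 0.00556H* = 0.189, so H* = 34.
Substitute into dH/dt = 0: 1.08(1 - 34/70.6) = 0.00672P*.
The bracket is 0.519, giving P* = 0.56/0.00672 = 83.3.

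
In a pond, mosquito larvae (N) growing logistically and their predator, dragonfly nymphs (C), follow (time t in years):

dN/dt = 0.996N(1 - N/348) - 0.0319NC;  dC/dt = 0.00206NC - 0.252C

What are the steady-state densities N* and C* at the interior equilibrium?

N* ≈ 122, C* ≈ 20.2

From dC/dt = 0 with C > 0: 0.00206N* = 0.252, so N* = 122.
Substitute into dN/dt = 0: 0.996(1 - 122/348) = 0.0319C*.
The bracket is 0.648, giving C* = 0.646/0.0319 = 20.2.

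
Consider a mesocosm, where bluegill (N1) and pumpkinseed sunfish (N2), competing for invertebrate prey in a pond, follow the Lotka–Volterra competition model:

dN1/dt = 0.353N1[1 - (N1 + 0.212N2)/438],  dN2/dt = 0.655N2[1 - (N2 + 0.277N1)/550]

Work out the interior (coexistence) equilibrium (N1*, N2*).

N1* ≈ 341, N2* ≈ 455

Setting both brackets to zero gives the nullclines N1 + 0.212N2 = 438 and 0.277N1 + N2 = 550.
Substituting N2 = 550 - 0.277N1 into the first: N1(1 - 0.212·0.277) = 438 - 0.212·550.
So N1* = 321/0.941 = 341, and then N2* = 550 - 0.277·341 = 455.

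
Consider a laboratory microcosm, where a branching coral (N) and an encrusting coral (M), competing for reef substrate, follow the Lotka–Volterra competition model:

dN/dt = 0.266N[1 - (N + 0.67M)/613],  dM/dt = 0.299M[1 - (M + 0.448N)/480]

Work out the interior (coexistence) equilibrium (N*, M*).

N* ≈ 416, M* ≈ 293

Setting both brackets to zero gives the nullclines N + 0.67M = 613 and 0.448N + M = 480.
Substituting M = 480 - 0.448N into the first: N(1 - 0.67·0.448) = 613 - 0.67·480.
So N* = 291/0.7 = 416, and then M* = 480 - 0.448·416 = 293.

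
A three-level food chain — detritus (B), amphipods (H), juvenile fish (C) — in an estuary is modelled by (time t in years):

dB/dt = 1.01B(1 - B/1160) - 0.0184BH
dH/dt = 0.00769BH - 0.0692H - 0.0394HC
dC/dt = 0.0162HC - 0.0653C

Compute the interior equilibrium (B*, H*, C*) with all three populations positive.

From dC/dt = 0: 0.0162H* = 0.0653, so H* = 4.03.
From dB/dt = 0: 1.01(1 - B*/1160) = 0.0184·4.03, giving B* = 1160·(1 - 0.0734) = 1070.
From dH/dt = 0: 0.00769·1070 - 0.0692 = 0.0394C*, so C* = 8.2/0.0394 = 208.

B* ≈ 1070, H* ≈ 4.03, C* ≈ 208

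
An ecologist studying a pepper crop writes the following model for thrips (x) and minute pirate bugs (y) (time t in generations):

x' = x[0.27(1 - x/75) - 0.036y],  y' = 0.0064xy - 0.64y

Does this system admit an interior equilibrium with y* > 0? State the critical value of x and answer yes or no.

The predator equation gives dy/dt > 0 only when x > 0.64/0.0064 = 100.
Without the predator, x → K = 75. Since 75 < 100, the predator cannot invade.

Threshold x = 100; K < 100, so no, the predator goes extinct.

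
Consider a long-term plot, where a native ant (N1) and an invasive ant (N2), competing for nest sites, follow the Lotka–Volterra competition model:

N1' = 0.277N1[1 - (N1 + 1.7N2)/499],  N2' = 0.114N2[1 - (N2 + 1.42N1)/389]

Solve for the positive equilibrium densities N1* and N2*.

Setting both brackets to zero gives the nullclines N1 + 1.7N2 = 499 and 1.42N1 + N2 = 389.
Substituting N2 = 389 - 1.42N1 into the first: N1(1 - 1.7·1.42) = 499 - 1.7·389.
So N1* = -162/-1.41 = 115, and then N2* = 389 - 1.42·115 = 226.

N1* ≈ 115, N2* ≈ 226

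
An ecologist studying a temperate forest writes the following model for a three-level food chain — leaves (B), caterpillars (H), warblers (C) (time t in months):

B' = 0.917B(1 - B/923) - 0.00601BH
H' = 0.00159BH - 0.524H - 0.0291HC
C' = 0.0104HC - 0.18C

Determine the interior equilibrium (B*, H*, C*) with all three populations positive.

B* ≈ 818, H* ≈ 17.3, C* ≈ 26.7

From dC/dt = 0: 0.0104H* = 0.18, so H* = 17.3.
From dB/dt = 0: 0.917(1 - B*/923) = 0.00601·17.3, giving B* = 923·(1 - 0.113) = 818.
From dH/dt = 0: 0.00159·818 - 0.524 = 0.0291C*, so C* = 0.777/0.0291 = 26.7.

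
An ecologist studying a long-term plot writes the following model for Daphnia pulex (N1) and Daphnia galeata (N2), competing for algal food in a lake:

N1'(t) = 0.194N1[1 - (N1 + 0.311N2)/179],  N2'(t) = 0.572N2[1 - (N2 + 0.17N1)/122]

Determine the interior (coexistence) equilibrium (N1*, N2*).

Setting both brackets to zero gives the nullclines N1 + 0.311N2 = 179 and 0.17N1 + N2 = 122.
Substituting N2 = 122 - 0.17N1 into the first: N1(1 - 0.311·0.17) = 179 - 0.311·122.
So N1* = 141/0.947 = 149, and then N2* = 122 - 0.17·149 = 96.7.

N1* ≈ 149, N2* ≈ 96.7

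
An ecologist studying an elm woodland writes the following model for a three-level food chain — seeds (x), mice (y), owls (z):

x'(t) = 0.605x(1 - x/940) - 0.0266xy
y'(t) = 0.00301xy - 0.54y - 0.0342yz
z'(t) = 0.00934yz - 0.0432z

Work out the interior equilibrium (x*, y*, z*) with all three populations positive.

x* ≈ 749, y* ≈ 4.63, z* ≈ 50.1

From dz/dt = 0: 0.00934y* = 0.0432, so y* = 4.63.
From dx/dt = 0: 0.605(1 - x*/940) = 0.0266·4.63, giving x* = 940·(1 - 0.203) = 749.
From dy/dt = 0: 0.00301·749 - 0.54 = 0.0342z*, so z* = 1.71/0.0342 = 50.1.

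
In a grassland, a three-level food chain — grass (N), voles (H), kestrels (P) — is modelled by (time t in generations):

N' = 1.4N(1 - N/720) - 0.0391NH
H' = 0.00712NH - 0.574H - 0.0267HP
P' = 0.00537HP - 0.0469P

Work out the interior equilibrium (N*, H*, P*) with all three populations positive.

From dP/dt = 0: 0.00537H* = 0.0469, so H* = 8.73.
From dN/dt = 0: 1.4(1 - N*/720) = 0.0391·8.73, giving N* = 720·(1 - 0.244) = 544.
From dH/dt = 0: 0.00712·544 - 0.574 = 0.0267P*, so P* = 3.3/0.0267 = 124.

N* ≈ 544, H* ≈ 8.73, P* ≈ 124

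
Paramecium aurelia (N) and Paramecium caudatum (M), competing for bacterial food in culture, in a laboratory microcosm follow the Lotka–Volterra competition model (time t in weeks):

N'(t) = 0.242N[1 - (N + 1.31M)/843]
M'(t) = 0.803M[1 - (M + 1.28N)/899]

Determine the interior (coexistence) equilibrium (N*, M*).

N* ≈ 495, M* ≈ 266

Setting both brackets to zero gives the nullclines N + 1.31M = 843 and 1.28N + M = 899.
Substituting M = 899 - 1.28N into the first: N(1 - 1.31·1.28) = 843 - 1.31·899.
So N* = -335/-0.677 = 495, and then M* = 899 - 1.28·495 = 266.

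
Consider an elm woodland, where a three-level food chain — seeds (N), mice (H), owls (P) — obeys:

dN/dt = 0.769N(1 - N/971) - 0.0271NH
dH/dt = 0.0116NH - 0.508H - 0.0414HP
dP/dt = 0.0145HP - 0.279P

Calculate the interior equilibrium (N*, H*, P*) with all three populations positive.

From dP/dt = 0: 0.0145H* = 0.279, so H* = 19.2.
From dN/dt = 0: 0.769(1 - N*/971) = 0.0271·19.2, giving N* = 971·(1 - 0.678) = 313.
From dH/dt = 0: 0.0116·313 - 0.508 = 0.0414P*, so P* = 3.12/0.0414 = 75.3.

N* ≈ 313, H* ≈ 19.2, P* ≈ 75.3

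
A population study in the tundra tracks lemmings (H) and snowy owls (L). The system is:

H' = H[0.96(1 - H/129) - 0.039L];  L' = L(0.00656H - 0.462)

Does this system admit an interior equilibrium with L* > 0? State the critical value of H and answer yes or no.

The predator equation gives dL/dt > 0 only when H > 0.462/0.00656 = 70.4.
Without the predator, H → K = 129. Since 129 > 70.4, the predator can invade and persist.

Threshold H = 70.4; K > 70.4, so yes, the predator persists.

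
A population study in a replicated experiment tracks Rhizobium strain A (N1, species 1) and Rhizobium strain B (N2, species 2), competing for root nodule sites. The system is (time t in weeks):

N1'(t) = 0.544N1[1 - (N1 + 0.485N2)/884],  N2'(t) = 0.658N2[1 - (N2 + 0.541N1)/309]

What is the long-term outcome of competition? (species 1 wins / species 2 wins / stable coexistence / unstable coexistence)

species 1 excludes species 2

Compare the nullcline intercepts: K1/α12 = 884/0.485 = 1820 > K2 = 309; K2/α21 = 309/0.541 = 571 < K1 = 884.
Since the inequalities point opposite ways, species 1 can invade but species 2 cannot.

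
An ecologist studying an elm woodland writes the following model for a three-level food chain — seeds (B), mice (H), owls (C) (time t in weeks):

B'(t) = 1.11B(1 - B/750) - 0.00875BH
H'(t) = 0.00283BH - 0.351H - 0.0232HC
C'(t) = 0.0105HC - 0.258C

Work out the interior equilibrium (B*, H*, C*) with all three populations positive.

B* ≈ 605, H* ≈ 24.6, C* ≈ 58.6

From dC/dt = 0: 0.0105H* = 0.258, so H* = 24.6.
From dB/dt = 0: 1.11(1 - B*/750) = 0.00875·24.6, giving B* = 750·(1 - 0.194) = 605.
From dH/dt = 0: 0.00283·605 - 0.351 = 0.0232C*, so C* = 1.36/0.0232 = 58.6.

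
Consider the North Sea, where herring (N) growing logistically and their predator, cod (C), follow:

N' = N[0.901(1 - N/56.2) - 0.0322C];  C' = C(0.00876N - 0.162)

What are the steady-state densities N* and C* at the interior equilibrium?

N* ≈ 18.5, C* ≈ 18.8

From dC/dt = 0 with C > 0: 0.00876N* = 0.162, so N* = 18.5.
Substitute into dN/dt = 0: 0.901(1 - 18.5/56.2) = 0.0322C*.
The bracket is 0.671, giving C* = 0.605/0.0322 = 18.8.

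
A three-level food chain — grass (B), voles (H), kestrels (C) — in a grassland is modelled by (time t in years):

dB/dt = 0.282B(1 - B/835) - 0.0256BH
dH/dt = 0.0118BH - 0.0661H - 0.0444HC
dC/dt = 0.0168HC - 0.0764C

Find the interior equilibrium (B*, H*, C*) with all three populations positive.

B* ≈ 490, H* ≈ 4.55, C* ≈ 129

From dC/dt = 0: 0.0168H* = 0.0764, so H* = 4.55.
From dB/dt = 0: 0.282(1 - B*/835) = 0.0256·4.55, giving B* = 835·(1 - 0.413) = 490.
From dH/dt = 0: 0.0118·490 - 0.0661 = 0.0444C*, so C* = 5.72/0.0444 = 129.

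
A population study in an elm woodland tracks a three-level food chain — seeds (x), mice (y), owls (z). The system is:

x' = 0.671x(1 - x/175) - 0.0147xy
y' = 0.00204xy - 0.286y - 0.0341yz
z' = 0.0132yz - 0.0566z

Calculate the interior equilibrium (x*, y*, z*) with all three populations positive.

x* ≈ 159, y* ≈ 4.29, z* ≈ 1.1

From dz/dt = 0: 0.0132y* = 0.0566, so y* = 4.29.
From dx/dt = 0: 0.671(1 - x*/175) = 0.0147·4.29, giving x* = 175·(1 - 0.0939) = 159.
From dy/dt = 0: 0.00204·159 - 0.286 = 0.0341z*, so z* = 0.0375/0.0341 = 1.1.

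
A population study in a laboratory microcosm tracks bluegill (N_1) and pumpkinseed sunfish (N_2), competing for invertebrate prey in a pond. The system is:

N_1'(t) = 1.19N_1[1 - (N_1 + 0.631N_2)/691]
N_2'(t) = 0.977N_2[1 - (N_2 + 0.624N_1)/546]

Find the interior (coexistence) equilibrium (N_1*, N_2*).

N_1* ≈ 571, N_2* ≈ 189

Setting both brackets to zero gives the nullclines N_1 + 0.631N_2 = 691 and 0.624N_1 + N_2 = 546.
Substituting N_2 = 546 - 0.624N_1 into the first: N_1(1 - 0.631·0.624) = 691 - 0.631·546.
So N_1* = 346/0.606 = 571, and then N_2* = 546 - 0.624·571 = 189.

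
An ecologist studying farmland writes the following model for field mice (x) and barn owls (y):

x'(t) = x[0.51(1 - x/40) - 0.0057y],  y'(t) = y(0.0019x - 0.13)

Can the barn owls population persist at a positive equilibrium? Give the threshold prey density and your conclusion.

The predator equation gives dy/dt > 0 only when x > 0.13/0.0019 = 68.4.
Without the predator, x → K = 40. Since 40 < 68.4, the predator cannot invade.

Threshold x = 68.4; K < 68.4, so no, the predator goes extinct.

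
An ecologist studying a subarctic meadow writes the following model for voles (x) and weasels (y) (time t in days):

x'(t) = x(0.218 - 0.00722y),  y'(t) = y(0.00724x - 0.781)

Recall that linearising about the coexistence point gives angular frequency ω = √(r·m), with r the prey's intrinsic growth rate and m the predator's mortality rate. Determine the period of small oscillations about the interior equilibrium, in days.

T ≈ 15.2 days

Here r = 0.218 and m = 0.781, so r·m = 0.17.
ω = √0.17 = 0.413 per day, hence T = 2π/ω ≈ 15.2 days.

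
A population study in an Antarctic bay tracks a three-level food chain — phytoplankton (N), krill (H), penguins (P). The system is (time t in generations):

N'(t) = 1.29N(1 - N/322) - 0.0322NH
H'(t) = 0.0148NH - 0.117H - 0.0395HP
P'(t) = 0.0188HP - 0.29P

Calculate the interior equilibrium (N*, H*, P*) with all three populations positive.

From dP/dt = 0: 0.0188H* = 0.29, so H* = 15.4.
From dN/dt = 0: 1.29(1 - N*/322) = 0.0322·15.4, giving N* = 322·(1 - 0.385) = 198.
From dH/dt = 0: 0.0148·198 - 0.117 = 0.0395P*, so P* = 2.81/0.0395 = 71.2.

N* ≈ 198, H* ≈ 15.4, P* ≈ 71.2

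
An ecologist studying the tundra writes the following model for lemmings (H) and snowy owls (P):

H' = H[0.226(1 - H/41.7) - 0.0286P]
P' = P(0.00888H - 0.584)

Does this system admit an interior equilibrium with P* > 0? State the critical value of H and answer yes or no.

The predator equation gives dP/dt > 0 only when H > 0.584/0.00888 = 65.8.
Without the predator, H → K = 41.7. Since 41.7 < 65.8, the predator cannot invade.

Threshold H = 65.8; K < 65.8, so no, the predator goes extinct.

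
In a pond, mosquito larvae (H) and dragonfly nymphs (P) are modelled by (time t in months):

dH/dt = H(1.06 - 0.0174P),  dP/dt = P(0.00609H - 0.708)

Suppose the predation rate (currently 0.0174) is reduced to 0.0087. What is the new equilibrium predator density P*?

P* ≈ 122

At the interior fixed point, setting dH/dt = 0 with H > 0 fixes P* = (prey growth rate)/(HP coefficient) — independent of the other coefficients.
With the change, P* = 1.06/0.0087 = 122; it rises from 60.9.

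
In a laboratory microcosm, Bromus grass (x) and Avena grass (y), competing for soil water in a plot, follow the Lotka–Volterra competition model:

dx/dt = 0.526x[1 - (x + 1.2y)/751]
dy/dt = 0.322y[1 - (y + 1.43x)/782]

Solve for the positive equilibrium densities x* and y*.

x* ≈ 262, y* ≈ 408

Setting both brackets to zero gives the nullclines x + 1.2y = 751 and 1.43x + y = 782.
Substituting y = 782 - 1.43x into the first: x(1 - 1.2·1.43) = 751 - 1.2·782.
So x* = -187/-0.716 = 262, and then y* = 782 - 1.43·262 = 408.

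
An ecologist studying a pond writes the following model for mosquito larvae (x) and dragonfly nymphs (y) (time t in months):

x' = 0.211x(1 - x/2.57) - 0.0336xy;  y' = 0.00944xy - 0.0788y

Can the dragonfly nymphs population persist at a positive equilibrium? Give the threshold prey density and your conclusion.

The predator equation gives dy/dt > 0 only when x > 0.0788/0.00944 = 8.35.
Without the predator, x → K = 2.57. Since 2.57 < 8.35, the predator cannot invade.

Threshold x = 8.35; K < 8.35, so no, the predator goes extinct.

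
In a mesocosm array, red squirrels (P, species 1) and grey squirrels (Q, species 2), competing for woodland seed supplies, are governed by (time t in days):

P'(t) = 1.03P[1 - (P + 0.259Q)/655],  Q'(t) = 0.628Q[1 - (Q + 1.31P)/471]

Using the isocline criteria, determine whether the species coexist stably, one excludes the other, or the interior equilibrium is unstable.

Compare the nullcline intercepts: K1/α12 = 655/0.259 = 2530 > K2 = 471; K2/α21 = 471/1.31 = 360 < K1 = 655.
Since the inequalities point opposite ways, species 1 can invade but species 2 cannot.

species 1 excludes species 2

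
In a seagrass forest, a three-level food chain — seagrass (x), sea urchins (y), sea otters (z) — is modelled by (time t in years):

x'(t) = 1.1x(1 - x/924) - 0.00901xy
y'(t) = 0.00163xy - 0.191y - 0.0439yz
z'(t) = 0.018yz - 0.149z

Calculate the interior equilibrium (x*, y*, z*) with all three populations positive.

x* ≈ 861, y* ≈ 8.28, z* ≈ 27.6

From dz/dt = 0: 0.018y* = 0.149, so y* = 8.28.
From dx/dt = 0: 1.1(1 - x*/924) = 0.00901·8.28, giving x* = 924·(1 - 0.0678) = 861.
From dy/dt = 0: 0.00163·861 - 0.191 = 0.0439z*, so z* = 1.21/0.0439 = 27.6.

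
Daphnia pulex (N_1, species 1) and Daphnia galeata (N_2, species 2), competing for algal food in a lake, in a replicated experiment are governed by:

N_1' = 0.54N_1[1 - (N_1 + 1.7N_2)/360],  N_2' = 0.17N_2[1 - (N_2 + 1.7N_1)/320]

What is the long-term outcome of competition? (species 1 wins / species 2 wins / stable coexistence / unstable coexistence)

Compare the nullcline intercepts: K1/α12 = 360/1.7 = 212 < K2 = 320; K2/α21 = 320/1.7 = 188 < K1 = 360.
Since both are reversed, neither can invade when rare; the interior point is a saddle.

unstable coexistence (outcome depends on initial conditions)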